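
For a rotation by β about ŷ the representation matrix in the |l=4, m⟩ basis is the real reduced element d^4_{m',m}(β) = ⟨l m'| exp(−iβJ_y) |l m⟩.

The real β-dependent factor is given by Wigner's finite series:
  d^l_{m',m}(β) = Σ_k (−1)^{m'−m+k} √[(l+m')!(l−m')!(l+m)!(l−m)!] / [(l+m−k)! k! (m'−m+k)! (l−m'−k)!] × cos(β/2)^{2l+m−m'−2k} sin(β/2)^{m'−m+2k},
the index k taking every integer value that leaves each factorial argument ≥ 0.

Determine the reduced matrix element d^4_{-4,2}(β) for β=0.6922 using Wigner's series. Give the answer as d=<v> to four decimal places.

d^4_{-4,2}(β=0.6922) via Wigner's sum:
c=cos(0.6922/2)=0.940703, s=sin(0.6922/2)=0.339232; N=√[1·40320·720·2]=7619.763776
Admissible k: 6..6 (factorial args all ≥0)
  k=6: (−1)^0·7619.7638/(1440)·0.9407^2·0.3392^6 = +0.007136
d^4_{-4,2}(0.6922) = +0.007136

d=0.0071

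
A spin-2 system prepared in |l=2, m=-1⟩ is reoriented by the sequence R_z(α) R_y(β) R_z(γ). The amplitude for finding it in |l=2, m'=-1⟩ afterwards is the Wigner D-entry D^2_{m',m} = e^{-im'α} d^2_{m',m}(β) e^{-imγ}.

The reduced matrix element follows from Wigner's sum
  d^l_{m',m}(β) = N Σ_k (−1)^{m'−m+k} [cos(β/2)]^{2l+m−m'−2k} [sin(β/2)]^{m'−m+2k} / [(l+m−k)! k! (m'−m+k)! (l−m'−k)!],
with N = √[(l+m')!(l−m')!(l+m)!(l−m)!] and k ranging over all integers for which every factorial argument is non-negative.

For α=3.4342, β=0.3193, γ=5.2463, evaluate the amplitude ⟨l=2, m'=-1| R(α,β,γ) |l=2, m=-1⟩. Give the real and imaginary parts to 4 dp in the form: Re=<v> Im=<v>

Re=-0.6445 Im=0.5936

Split into d^2_{-1,-1}(β=0.3193) × two z-phases.
With c≡cos(β/2)=0.987283 and s≡sin(β/2)=0.158973, N=[1·6·1·6]^{1/2}=6.000000
k: max(0,(-1)−(-1))=0 … min(2+(-1),2−(-1))=1
  k=0: (−1)^0·6.0000/(6)·0.9873^4·0.1590^0 = +0.950094
  k=1: (−1)^1·6.0000/(2)·0.9873^2·0.1590^2 = -0.073901
d^2_{-1,-1}(0.3193) = +0.950094 -0.073901 = +0.876193
D = (-0.957495-0.288450i)·(+0.876193)·(+0.508904-0.860823i) = -0.644508+0.593569i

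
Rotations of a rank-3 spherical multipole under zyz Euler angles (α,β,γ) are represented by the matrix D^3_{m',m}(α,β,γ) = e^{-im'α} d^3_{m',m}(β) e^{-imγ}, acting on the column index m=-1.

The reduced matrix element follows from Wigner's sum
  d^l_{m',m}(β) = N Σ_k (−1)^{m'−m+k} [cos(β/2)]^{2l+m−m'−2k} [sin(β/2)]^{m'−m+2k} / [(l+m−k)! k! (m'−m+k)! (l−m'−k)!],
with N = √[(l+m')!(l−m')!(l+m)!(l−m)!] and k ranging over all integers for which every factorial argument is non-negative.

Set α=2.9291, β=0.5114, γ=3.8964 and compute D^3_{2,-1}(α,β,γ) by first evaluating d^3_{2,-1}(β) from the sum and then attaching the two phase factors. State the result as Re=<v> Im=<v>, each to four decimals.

Re=0.0341 Im=0.0827

Split into d^3_{2,-1}(β=0.5114) × two z-phases.
With c≡cos(β/2)=0.967486 and s≡sin(β/2)=0.252923, N=[120·1·2·24]^{1/2}=75.894664
The bounds max(0,m−m')=0 and min(l+m,l−m')=1 give 2 terms
  k=0: (−1)^3·75.8947/(12)·0.9675^3·0.2529^3 = -0.092668
  k=1: (−1)^4·75.8947/(24)·0.9675^1·0.2529^5 = +0.003167
d^3_{2,-1}(0.5114) = -0.092668 +0.003167 = -0.089501
D = (+0.911045+0.412307i)·(-0.089501)·(-0.728404-0.685148i) = +0.034110+0.082746i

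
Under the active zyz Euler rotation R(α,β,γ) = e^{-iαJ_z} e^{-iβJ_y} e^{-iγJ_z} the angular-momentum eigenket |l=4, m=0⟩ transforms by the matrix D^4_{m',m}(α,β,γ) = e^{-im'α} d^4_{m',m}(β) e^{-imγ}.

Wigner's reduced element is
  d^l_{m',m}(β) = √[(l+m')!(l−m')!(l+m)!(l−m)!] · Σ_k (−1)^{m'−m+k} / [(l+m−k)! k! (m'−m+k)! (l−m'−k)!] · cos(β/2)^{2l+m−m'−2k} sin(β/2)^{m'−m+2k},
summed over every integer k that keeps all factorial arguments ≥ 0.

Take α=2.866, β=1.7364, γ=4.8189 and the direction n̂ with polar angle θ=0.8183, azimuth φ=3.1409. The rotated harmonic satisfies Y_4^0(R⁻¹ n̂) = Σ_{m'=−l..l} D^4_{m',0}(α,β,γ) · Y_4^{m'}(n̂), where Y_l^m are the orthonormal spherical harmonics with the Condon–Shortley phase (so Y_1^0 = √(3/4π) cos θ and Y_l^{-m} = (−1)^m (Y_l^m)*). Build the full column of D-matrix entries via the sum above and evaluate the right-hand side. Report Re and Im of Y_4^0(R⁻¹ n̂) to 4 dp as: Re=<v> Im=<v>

Need the full column D^4_{m',0} for m'=−4..4 at α=2.866, β=1.7364, γ=4.8189.
cos(β/2)=0.646201, sin(β/2)=0.763167
d^4_{-4,0}: single k=4 term ⇒ +0.494879;  D = +0.223429-0.441570i
d^4_{-3,0}: k∈[3..4] ⇒ +0.592600 -0.826543 = -0.233943;  D = +0.158438-0.172124i
d^4_{-2,0}: k∈[2..4] ⇒ +0.402316 -1.496372 +0.782662 = -0.311394;  D = -0.265278+0.163076i
d^4_{-1,0}: k∈[1..4] ⇒ +0.160587 -1.343891 +1.874423 -0.435732 = +0.255386;  D = -0.245749+0.069495i
d^4_{0,0}: k∈[0..4] ⇒ +0.030405 -0.678525 +2.129375 -1.319998 +0.115069 = +0.276325;  D = +0.276325+0.000000i
d^4_{1,0}: k∈[0..3] ⇒ -0.160587 +1.343891 -1.874423 +0.435732 = -0.255386;  D = +0.245749+0.069495i
d^4_{2,0}: k∈[0..2] ⇒ +0.402316 -1.496372 +0.782662 = -0.311394;  D = -0.265278-0.163076i
d^4_{3,0}: k∈[0..1] ⇒ -0.592600 +0.826543 = +0.233943;  D = -0.158438-0.172124i
d^4_{4,0}: single k=0 term ⇒ +0.494879;  D = +0.223429+0.441570i
Y_4^{m'}(θ=0.8183,φ=3.1409) and Σ D·Y over m':
  (+0.2234-0.4416i)·(+0.1257+0.0003i)  (+0.1584-0.1721i)·(-0.3328-0.0007i)  (-0.2653+0.1631i)·(+0.4046+0.0006i)  (-0.2457+0.0695i)·(-0.0637-0.0000i)  (+0.2763+0.0000i)·(-0.3572+0.0000i)  (+0.2457+0.0695i)·(+0.0637-0.0000i)  (-0.2653-0.1631i)·(+0.4046-0.0006i)  (-0.1584-0.1721i)·(+0.3328-0.0007i)  (+0.2234+0.4416i)·(+0.1257-0.0003i)
Y_4^0(R⁻¹ n̂) = -0.331473+0.000000i

Re=-0.3315 Im=0.0000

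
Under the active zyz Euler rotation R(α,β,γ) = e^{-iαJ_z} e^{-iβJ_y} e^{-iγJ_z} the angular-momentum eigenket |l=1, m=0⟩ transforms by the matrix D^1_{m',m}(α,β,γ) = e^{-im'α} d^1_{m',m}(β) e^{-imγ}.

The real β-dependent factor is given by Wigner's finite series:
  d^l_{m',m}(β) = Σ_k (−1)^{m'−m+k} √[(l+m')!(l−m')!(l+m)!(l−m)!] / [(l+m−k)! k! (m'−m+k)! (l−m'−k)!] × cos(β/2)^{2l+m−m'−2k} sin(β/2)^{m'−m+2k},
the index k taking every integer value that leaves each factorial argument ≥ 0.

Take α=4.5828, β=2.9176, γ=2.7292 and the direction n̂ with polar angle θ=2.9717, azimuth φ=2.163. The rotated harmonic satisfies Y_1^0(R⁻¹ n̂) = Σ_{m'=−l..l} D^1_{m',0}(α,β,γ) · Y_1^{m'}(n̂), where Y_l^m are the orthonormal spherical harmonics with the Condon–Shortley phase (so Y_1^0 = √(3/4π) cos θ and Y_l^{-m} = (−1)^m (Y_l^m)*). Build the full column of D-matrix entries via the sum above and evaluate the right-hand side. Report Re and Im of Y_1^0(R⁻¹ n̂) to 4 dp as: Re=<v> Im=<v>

Need the full column D^1_{m',0} for m'=−1..1 at α=4.5828, β=2.9176, γ=2.7292.
cos(β/2)=0.111762, sin(β/2)=0.993735
d^1_{-1,0}: single k=1 term ⇒ +0.157066;  D = -0.020297-0.155749i
d^1_{0,0}: k∈[0..1] ⇒ +0.012491 -0.987509 = -0.975018;  D = -0.975018+0.000000i
d^1_{1,0}: single k=0 term ⇒ -0.157066;  D = +0.020297-0.155749i
Y_1^{m'}(θ=2.9717,φ=2.163) and Σ D·Y over m':
  (-0.0203-0.1557i)·(-0.0326-0.0485i)  (-0.9750+0.0000i)·(-0.4816+0.0000i)  (+0.0203-0.1557i)·(+0.0326-0.0485i)
Y_1^0(R⁻¹ n̂) = +0.455764+0.000000i

Re=0.4558 Im=0.0000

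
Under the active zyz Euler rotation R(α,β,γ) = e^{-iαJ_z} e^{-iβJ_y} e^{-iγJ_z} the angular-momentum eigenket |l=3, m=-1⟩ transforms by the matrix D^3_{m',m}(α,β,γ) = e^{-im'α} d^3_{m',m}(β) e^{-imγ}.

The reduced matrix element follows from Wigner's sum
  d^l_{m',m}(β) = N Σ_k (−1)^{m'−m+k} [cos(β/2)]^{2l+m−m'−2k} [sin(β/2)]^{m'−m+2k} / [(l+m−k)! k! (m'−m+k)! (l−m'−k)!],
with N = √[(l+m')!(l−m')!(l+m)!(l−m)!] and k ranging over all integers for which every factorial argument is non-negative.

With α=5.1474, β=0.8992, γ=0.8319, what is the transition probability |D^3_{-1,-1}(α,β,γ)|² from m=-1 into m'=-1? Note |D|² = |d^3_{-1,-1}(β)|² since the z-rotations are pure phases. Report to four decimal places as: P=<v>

First d^3_{-1,-1}(β=0.8992), then the phase factors e^{-i(-1)α} and e^{-i(-1)γ}:
c=cos(0.8992/2)=0.900621, s=sin(0.8992/2)=0.434605; N=√[2·24·2·24]=48.000000
k: max(0,(-1)−(-1))=0 … min(3+(-1),3−(-1))=2
  k=0: (−1)^0·48.0000/(48)·0.9006^6·0.4346^0 = +0.533645
  k=1: (−1)^1·48.0000/(6)·0.9006^4·0.4346^2 = -0.994142
  k=2: (−1)^2·48.0000/(8)·0.9006^2·0.4346^4 = +0.173626
d^3_{-1,-1}(0.8992) = +0.533645 -0.994142 +0.173626 = -0.286871
|D^3_{-1,-1}|² = |d^3_{-1,-1}(β)|² = (-0.286871)² = 0.082295 (the z-rotation phases have unit modulus)

P=0.0823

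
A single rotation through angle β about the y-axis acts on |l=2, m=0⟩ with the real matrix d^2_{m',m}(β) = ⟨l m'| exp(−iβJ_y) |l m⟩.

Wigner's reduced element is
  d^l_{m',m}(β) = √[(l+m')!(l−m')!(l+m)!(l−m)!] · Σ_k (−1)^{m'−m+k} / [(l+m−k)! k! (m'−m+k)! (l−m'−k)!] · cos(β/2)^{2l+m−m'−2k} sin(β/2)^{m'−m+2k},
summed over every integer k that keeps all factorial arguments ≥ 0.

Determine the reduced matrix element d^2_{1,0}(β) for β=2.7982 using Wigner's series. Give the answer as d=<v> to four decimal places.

d^2_{1,0}(β=2.7982) via Wigner's sum:
Half-angle: c=0.170854, s=0.985296. N=√(6·1·2·2)=4.898979
The bounds max(0,m−m')=0 and min(l+m,l−m')=1 give 2 terms
  k=0: (−1)^1·4.8990/(2)·0.1709^3·0.9853^1 = -0.012037
  k=1: (−1)^2·4.8990/(2)·0.1709^1·0.9853^3 = +0.400315
d^2_{1,0}(2.7982) = -0.012037 +0.400315 = +0.388278

d=0.3883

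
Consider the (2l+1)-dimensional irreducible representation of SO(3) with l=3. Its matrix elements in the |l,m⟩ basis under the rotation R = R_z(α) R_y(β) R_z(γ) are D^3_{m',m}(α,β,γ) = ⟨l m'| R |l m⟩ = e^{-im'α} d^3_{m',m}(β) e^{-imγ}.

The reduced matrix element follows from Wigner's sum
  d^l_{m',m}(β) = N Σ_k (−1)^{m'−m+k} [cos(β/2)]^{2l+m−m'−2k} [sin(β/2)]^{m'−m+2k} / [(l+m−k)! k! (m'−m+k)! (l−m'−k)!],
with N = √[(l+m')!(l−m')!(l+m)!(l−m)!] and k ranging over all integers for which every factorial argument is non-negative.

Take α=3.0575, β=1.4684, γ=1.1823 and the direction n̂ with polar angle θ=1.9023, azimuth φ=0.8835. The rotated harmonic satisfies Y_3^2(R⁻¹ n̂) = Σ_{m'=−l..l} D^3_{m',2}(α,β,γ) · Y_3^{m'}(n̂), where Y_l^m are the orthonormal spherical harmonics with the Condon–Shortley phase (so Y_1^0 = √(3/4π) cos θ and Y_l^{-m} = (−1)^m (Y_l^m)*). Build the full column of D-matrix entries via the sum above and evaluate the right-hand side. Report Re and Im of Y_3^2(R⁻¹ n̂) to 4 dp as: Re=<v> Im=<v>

Re=-0.0505 Im=-0.3899

Need the full column D^3_{m',2} for m'=−3..3 at α=3.0575, β=1.4684, γ=1.1823.
cos(β/2)=0.742367, sin(β/2)=0.669993
d^3_{-3,2}: single k=5 term ⇒ +0.245498;  D = +0.212470+0.122986i
d^3_{-2,2}: k∈[4..5] ⇒ +0.555251 -0.090453 = +0.464798;  D = -0.381288-0.265813i
d^3_{-1,2}: k∈[3..4] ⇒ +0.778212 -0.316936 = +0.461276;  D = +0.354904+0.294650i
d^3_{0,2}: k∈[2..3] ⇒ +0.746752 -0.608247 = +0.138505;  D = -0.098757-0.097111i
d^3_{1,2}: k∈[1..2] ⇒ +0.477709 -0.778212 = -0.300502;  D = -0.195812-0.227946i
d^3_{2,2}: k∈[0..1] ⇒ +0.167383 -0.681688 = -0.514305;  D = +0.301176+0.416896i
d^3_{3,2}: single k=0 term ⇒ -0.370032;  D = -0.190731-0.317089i
Y_3^{m'}(θ=1.9023,φ=0.8835) and Σ D·Y over m':
  (+0.2125+0.1230i)·(-0.3110-0.1663i)  (-0.3813-0.2658i)·(+0.0580+0.2917i)  (+0.3549+0.2946i)·(-0.0912+0.1111i)  (-0.0988-0.0971i)·(+0.3000+0.0000i)  (-0.1958-0.2279i)·(+0.0912+0.1111i)  (+0.3012+0.4169i)·(+0.0580-0.2917i)  (-0.1907-0.3171i)·(+0.3110-0.1663i)
Y_3^2(R⁻¹ n̂) = -0.050470-0.389916i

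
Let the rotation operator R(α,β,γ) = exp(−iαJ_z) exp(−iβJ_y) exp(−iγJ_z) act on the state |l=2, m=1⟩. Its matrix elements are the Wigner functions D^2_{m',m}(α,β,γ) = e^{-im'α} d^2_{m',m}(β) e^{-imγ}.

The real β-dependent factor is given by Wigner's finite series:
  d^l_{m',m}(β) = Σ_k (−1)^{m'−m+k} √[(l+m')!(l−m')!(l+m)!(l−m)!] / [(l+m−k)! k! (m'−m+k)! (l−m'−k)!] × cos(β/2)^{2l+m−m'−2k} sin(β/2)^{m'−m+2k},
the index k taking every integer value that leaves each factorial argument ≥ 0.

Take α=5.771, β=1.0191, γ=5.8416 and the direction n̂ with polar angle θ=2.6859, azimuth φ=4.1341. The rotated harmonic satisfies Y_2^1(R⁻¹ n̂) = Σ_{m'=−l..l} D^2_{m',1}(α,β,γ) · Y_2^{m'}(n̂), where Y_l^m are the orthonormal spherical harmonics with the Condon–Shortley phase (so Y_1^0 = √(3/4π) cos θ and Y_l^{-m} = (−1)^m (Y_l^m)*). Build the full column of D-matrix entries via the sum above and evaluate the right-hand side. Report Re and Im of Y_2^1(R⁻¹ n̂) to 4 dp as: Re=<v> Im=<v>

Re=0.3312 Im=-0.0293

Need the full column D^2_{m',1} for m'=−2..2 at α=5.771, β=1.0191, γ=5.8416.
cos(β/2)=0.872964, sin(β/2)=0.487784
d^2_{-2,1}: single k=3 term ⇒ +0.202633;  D = +0.169185-0.111519i
d^2_{-1,1}: k∈[2..3] ⇒ +0.543964 -0.056612 = +0.487351;  D = +0.486137-0.034378i
d^2_{0,1}: k∈[1..2] ⇒ +0.794864 -0.248174 = +0.546690;  D = +0.494249+0.233641i
d^2_{1,1}: k∈[0..1] ⇒ +0.580745 -0.543964 = +0.036781;  D = +0.021282+0.029999i
d^2_{2,1}: single k=0 term ⇒ -0.649004;  D = -0.067917-0.645440i
Y_2^{m'}(θ=2.6859,φ=4.1341) and Σ D·Y over m':
  (+0.1692-0.1115i)·(-0.0301-0.0685i)  (+0.4861-0.0344i)·(+0.1669-0.2557i)  (+0.4942+0.2336i)·(+0.4475+0.0000i)  (+0.0213+0.0300i)·(-0.1669-0.2557i)  (-0.0679-0.6454i)·(-0.0301+0.0685i)
Y_2^1(R⁻¹ n̂) = +0.331160-0.029350i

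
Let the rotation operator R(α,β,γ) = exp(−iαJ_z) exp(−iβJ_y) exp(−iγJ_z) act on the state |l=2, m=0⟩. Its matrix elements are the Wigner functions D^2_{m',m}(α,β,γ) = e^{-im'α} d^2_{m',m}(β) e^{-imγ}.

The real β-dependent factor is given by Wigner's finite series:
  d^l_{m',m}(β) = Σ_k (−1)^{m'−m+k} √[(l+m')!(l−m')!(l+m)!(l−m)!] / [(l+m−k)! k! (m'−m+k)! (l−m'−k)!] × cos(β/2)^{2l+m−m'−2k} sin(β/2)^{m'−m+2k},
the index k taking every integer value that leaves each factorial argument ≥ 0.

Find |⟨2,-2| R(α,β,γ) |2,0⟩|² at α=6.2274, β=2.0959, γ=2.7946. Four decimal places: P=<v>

Split into d^2_{-2,0}(β=2.0959) × two z-phases.
Half-angle: c=0.499348, s=0.866401. N=√(1·24·2·2)=9.797959
The bounds max(0,m−m')=2 and min(l+m,l−m')=2 give 1 term
  k=2: (−1)^0·9.7980/(4)·0.4993^2·0.8664^2 = +0.458481
d^2_{-2,0}(2.0959) = +0.458481
|D^2_{-2,0}|² = |d^2_{-2,0}(β)|² = (+0.458481)² = 0.210204 (the z-rotation phases have unit modulus)

P=0.2102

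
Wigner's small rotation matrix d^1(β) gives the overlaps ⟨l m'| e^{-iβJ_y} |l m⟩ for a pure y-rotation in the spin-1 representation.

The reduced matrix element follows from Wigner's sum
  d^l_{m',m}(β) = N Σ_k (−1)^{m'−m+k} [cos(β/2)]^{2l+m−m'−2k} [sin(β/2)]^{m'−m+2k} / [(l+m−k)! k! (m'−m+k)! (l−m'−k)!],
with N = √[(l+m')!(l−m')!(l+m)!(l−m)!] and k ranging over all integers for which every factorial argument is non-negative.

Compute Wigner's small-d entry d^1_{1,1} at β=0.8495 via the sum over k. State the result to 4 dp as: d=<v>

d^1_{1,1}(β=0.8495) via Wigner's sum:
With c≡cos(β/2)=0.911142 and s≡sin(β/2)=0.412093, N=[2·1·2·1]^{1/2}=2.000000
Admissible k: 0..0 (factorial args all ≥0)
  k=0: (−1)^0·2.0000/(2)·0.9111^2·0.4121^0 = +0.830179
d^1_{1,1}(0.8495) = +0.830179

d=0.8302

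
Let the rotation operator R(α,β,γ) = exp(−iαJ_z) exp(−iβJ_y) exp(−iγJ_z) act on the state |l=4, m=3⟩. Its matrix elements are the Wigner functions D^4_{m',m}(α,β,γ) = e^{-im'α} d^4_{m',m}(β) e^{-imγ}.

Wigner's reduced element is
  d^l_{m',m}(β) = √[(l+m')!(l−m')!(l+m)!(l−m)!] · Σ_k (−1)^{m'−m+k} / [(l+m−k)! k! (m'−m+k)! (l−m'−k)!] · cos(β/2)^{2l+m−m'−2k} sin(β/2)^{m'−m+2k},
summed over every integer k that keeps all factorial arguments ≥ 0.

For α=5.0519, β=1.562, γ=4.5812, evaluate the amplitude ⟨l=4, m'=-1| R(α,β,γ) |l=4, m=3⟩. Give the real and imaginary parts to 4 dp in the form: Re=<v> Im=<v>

First d^4_{-1,3}(β=1.562), then the phase factors e^{-i(-1)α} and e^{-i(3)γ}:
With c≡cos(β/2)=0.710210 and s≡sin(β/2)=0.703990, N=[6·120·5040·1]^{1/2}=1904.940944
Admissible k: 4..5 (factorial args all ≥0)
  k=4: (−1)^0·1904.9409/(144)·0.7102^4·0.7040^4 = +0.826669
  k=5: (−1)^1·1904.9409/(240)·0.7102^2·0.7040^6 = -0.487352
d^4_{-1,3}(1.562) = +0.826669 -0.487352 = +0.339318
Attach z-rotation phases: D = e^{-i(-1)(5.0519)}·(+0.339318)·e^{-i(3)(4.5812)} = -0.252153-0.227058i

Re=-0.2522 Im=-0.2271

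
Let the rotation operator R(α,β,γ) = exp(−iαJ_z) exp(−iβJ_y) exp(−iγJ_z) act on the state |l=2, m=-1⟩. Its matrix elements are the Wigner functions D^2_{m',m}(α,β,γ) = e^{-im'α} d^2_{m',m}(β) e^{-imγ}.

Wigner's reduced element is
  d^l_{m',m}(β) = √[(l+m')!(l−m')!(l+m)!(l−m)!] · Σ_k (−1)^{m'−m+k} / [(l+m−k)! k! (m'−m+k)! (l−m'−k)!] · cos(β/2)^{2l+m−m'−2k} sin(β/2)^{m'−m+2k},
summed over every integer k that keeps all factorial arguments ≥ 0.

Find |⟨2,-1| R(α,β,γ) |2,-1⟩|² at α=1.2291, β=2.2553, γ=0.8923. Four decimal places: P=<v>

D^2_{-1,-1}(1.2291,2.2553,0.8923) = e^{-i·-1·1.2291}·d^2_{-1,-1}(2.2553)·e^{-i·-1·0.8923}. Compute d first:
c=cos(2.2553/2)=0.428784, s=sin(2.2553/2)=0.903407; N=√[1·6·1·6]=6.000000
Admissible k: 0..1 (factorial args all ≥0)
  k=0: (−1)^0·6.0000/(6)·0.4288^4·0.9034^0 = +0.033803
  k=1: (−1)^1·6.0000/(2)·0.4288^2·0.9034^2 = -0.450158
d^2_{-1,-1}(2.2553) = +0.033803 -0.450158 = -0.416355
|D^2_{-1,-1}|² = |d^2_{-1,-1}(β)|² = (-0.416355)² = 0.173352 (the z-rotation phases have unit modulus)

P=0.1734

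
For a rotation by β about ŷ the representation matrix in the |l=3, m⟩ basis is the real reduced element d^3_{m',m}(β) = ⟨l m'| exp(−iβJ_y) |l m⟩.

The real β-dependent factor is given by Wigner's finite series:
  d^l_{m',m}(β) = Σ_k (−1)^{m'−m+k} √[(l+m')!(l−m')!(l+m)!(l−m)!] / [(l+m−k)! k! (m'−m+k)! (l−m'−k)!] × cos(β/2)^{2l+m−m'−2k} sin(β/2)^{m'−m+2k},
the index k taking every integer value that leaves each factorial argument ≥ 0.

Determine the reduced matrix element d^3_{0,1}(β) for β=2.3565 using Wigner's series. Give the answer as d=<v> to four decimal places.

d=0.4596

d^3_{0,1}(β=2.3565) via Wigner's sum:
Half-angle: c=0.382542, s=0.923938. N=√(6·6·24·2)=41.569219
k: max(0,(1)−(0))=1 … min(3+(1),3−(0))=3
  k=1: (−1)^0·41.5692/(12)·0.3825^5·0.9239^1 = +0.026220
  k=2: (−1)^1·41.5692/(4)·0.3825^3·0.9239^3 = -0.458858
  k=3: (−1)^2·41.5692/(12)·0.3825^1·0.9239^5 = +0.892245
d^3_{0,1}(2.3565) = +0.026220 -0.458858 +0.892245 = +0.459607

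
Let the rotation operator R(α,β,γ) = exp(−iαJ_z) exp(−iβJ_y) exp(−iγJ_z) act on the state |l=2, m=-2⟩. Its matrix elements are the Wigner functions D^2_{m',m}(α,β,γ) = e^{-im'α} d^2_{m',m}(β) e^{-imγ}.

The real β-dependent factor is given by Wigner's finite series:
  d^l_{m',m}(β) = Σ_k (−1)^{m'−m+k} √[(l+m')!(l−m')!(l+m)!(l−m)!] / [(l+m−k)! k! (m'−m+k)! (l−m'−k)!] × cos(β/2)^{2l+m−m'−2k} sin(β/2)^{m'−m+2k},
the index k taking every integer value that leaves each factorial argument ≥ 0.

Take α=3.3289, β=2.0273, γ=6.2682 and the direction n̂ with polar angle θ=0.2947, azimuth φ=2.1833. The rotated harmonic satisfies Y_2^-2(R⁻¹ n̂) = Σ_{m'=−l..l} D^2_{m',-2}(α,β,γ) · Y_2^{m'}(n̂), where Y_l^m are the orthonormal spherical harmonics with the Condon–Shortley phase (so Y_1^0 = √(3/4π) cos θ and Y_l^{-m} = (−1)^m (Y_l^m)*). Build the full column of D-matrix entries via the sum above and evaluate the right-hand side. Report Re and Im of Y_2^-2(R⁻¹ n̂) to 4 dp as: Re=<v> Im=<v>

Re=0.2883 Im=-0.1951

Need the full column D^2_{m',-2} for m'=−2..2 at α=3.3289, β=2.0273, γ=6.2682.
cos(β/2)=0.528766, sin(β/2)=0.848767
d^2_{-2,-2}: single k=0 term ⇒ +0.078173;  D = +0.073576+0.026412i
d^2_{-1,-2}: single k=0 term ⇒ -0.250963;  D = +0.247863+0.039323i
d^2_{0,-2}: single k=0 term ⇒ +0.493379;  D = +0.493157-0.014785i
d^2_{1,-2}: single k=0 term ⇒ -0.646636;  D = +0.631432-0.139397i
d^2_{2,-2}: single k=0 term ⇒ +0.518985;  D = +0.477085-0.204292i
Y_2^{m'}(θ=0.2947,φ=2.1833) and Σ D·Y over m':
  (+0.0736+0.0264i)·(-0.0110+0.0307i)  (+0.2479+0.0393i)·(-0.1234-0.1757i)  (+0.4932-0.0148i)·(+0.5510+0.0000i)  (+0.6314-0.1394i)·(+0.1234-0.1757i)  (+0.4771-0.2043i)·(-0.0110-0.0307i)
Y_2^-2(R⁻¹ n̂) = +0.288323-0.195091i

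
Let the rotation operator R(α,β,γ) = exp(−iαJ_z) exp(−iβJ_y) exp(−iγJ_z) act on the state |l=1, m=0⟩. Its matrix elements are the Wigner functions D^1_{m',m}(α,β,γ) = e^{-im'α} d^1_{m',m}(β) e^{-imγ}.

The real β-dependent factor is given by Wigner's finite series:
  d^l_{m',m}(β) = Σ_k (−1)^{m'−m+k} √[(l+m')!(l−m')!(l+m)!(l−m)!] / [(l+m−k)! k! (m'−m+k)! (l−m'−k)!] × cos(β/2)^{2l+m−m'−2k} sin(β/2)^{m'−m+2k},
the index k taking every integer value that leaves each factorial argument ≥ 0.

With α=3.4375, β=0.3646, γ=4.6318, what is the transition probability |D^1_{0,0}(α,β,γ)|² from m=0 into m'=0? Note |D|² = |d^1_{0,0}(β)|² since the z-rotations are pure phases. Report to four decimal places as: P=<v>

Split into d^1_{0,0}(β=0.3646) × two z-phases.
Half-angle: c=0.983429, s=0.181292. N=√(1·1·1·1)=1.000000
Admissible k: 0..1 (factorial args all ≥0)
  k=0: (−1)^0·1.0000/(1)·0.9834^2·0.1813^0 = +0.967133
  k=1: (−1)^1·1.0000/(1)·0.9834^0·0.1813^2 = -0.032867
d^1_{0,0}(0.3646) = +0.967133 -0.032867 = +0.934266
|D^1_{0,0}|² = |d^1_{0,0}(β)|² = (+0.934266)² = 0.872854 (the z-rotation phases have unit modulus)

P=0.8729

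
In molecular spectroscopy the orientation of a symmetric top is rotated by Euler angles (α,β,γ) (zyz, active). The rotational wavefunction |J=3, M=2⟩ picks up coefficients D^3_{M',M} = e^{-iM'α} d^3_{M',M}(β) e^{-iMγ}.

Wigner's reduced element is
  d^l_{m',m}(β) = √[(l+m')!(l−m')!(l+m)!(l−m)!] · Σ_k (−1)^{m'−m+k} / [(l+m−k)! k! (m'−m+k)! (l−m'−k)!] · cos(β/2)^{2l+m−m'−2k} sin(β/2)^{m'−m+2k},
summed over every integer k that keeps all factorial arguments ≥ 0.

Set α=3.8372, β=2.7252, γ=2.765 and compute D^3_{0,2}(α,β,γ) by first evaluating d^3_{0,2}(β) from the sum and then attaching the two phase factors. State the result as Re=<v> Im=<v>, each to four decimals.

Split into d^3_{0,2}(β=2.7252) × two z-phases.
c=cos(2.7252/2)=0.206696, s=sin(2.7252/2)=0.978405; N=√[6·6·120·1]=65.726707
k: max(0,(2)−(0))=2 … min(3+(2),3−(0))=3
  k=2: (−1)^0·65.7267/(12)·0.2067^4·0.9784^2 = +0.009570
  k=3: (−1)^1·65.7267/(12)·0.2067^2·0.9784^4 = -0.214436
d^3_{0,2}(2.7252) = +0.009570 -0.214436 = -0.204866
D = (+1.000000+0.000000i)·(-0.204866)·(+0.729514+0.683966i) = -0.149453-0.140121i

Re=-0.1495 Im=-0.1401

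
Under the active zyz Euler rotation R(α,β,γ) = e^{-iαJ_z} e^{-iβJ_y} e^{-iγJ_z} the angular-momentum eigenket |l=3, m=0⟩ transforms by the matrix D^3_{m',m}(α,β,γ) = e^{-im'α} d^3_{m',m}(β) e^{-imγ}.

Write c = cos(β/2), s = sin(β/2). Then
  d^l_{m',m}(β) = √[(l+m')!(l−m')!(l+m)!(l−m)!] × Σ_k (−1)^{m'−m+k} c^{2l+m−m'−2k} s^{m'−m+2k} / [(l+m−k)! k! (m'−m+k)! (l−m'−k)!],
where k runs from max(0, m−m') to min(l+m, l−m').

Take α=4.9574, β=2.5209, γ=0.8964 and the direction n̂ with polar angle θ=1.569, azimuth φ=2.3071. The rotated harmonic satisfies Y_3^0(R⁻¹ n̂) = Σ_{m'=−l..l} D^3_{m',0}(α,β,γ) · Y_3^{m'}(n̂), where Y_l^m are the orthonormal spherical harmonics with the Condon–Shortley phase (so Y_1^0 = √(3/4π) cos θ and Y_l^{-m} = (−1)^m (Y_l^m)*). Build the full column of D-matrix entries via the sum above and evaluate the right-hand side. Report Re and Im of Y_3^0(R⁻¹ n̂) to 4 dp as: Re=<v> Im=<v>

Re=0.3220 Im=0.0000

Need the full column D^3_{m',0} for m'=−3..3 at α=4.9574, β=2.5209, γ=0.8964.
cos(β/2)=0.305388, sin(β/2)=0.952228
d^3_{-3,0}: single k=3 term ⇒ +0.109975;  D = -0.073751+0.081581i
d^3_{-2,0}: k∈[2..3] ⇒ +0.043197 -0.419981 = -0.376784;  D = +0.332445+0.177332i
d^3_{-1,0}: k∈[1..3] ⇒ +0.008762 -0.255560 +0.828224 = +0.581426;  D = +0.141035-0.564061i
d^3_{0,0}: k∈[0..3] ⇒ +0.000811 -0.070980 +0.690099 -0.745496 = -0.125566;  D = -0.125566+0.000000i
d^3_{1,0}: k∈[0..2] ⇒ -0.008762 +0.255560 -0.828224 = -0.581426;  D = -0.141035-0.564061i
d^3_{2,0}: k∈[0..1] ⇒ +0.043197 -0.419981 = -0.376784;  D = +0.332445-0.177332i
d^3_{3,0}: single k=0 term ⇒ -0.109975;  D = +0.073751+0.081581i
Y_3^{m'}(θ=1.569,φ=2.3071) and Σ D·Y over m':
  (-0.0738+0.0816i)·(+0.3351-0.2485i)  (+0.3324+0.1773i)·(-0.0002+0.0018i)  (+0.1410-0.5641i)·(+0.2170+0.2395i)  (-0.1256+0.0000i)·(-0.0020+0.0000i)  (-0.1410-0.5641i)·(-0.2170+0.2395i)  (+0.3324-0.1773i)·(-0.0002-0.0018i)  (+0.0738+0.0816i)·(-0.3351-0.2485i)
Y_3^0(R⁻¹ n̂) = +0.321960+0.000000i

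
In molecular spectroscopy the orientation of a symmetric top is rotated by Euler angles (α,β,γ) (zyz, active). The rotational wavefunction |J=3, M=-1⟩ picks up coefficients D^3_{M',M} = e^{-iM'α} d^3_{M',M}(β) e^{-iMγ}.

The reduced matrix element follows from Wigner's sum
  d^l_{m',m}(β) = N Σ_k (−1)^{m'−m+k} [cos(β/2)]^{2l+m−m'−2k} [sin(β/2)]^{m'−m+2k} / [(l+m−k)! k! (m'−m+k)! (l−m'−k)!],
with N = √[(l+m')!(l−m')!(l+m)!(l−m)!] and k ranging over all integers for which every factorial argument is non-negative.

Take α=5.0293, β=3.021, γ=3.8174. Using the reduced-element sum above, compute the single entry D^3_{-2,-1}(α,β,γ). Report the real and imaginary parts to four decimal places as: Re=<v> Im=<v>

Re=-0.0004 Im=-0.0013

Split into d^3_{-2,-1}(β=3.021) × two z-phases.
With c≡cos(β/2)=0.060260 and s≡sin(β/2)=0.998183, N=[1·120·2·24]^{1/2}=75.894664
k: max(0,(-1)−(-2))=1 … min(3+(-1),3−(-2))=2
  k=1: (−1)^0·75.8947/(24)·0.0603^5·0.9982^1 = +0.000003
  k=2: (−1)^1·75.8947/(12)·0.0603^3·0.9982^3 = -0.001376
d^3_{-2,-1}(3.021) = +0.000003 -0.001376 = -0.001374
D = (-0.805770-0.592229i)·(-0.001374)·(-0.780202-0.625527i) = -0.000355-0.001327i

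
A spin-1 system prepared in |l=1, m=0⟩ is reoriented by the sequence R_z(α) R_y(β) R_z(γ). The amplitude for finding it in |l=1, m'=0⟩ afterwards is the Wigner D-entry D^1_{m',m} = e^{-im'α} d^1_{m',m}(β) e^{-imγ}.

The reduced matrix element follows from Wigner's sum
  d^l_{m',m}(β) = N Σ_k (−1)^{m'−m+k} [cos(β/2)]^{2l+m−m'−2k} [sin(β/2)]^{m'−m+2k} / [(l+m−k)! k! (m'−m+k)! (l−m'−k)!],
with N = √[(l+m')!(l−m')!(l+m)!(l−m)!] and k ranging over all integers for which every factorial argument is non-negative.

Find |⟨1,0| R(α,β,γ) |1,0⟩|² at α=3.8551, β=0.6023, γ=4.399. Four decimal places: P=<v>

Split into d^1_{0,0}(β=0.6023) × two z-phases.
Half-angle: c=0.954996, s=0.296619. N=√(1·1·1·1)=1.000000
Admissible k: 0..1 (factorial args all ≥0)
  k=0: (−1)^0·1.0000/(1)·0.9550^2·0.2966^0 = +0.912017
  k=1: (−1)^1·1.0000/(1)·0.9550^0·0.2966^2 = -0.087983
d^1_{0,0}(0.6023) = +0.912017 -0.087983 = +0.824035
|D^1_{0,0}|² = |d^1_{0,0}(β)|² = (+0.824035)² = 0.679033 (the z-rotation phases have unit modulus)

P=0.6790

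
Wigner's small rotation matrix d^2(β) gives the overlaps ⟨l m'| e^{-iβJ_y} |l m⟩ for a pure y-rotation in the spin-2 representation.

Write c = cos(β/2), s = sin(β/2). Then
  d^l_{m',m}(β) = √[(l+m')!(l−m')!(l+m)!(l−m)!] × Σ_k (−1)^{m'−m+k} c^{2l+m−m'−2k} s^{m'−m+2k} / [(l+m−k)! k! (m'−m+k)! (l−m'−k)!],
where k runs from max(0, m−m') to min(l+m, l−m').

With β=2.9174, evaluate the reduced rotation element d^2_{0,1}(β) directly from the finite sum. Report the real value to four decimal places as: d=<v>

d=-0.2655

d^2_{0,1}(β=2.9174) via Wigner's sum:
With c≡cos(β/2)=0.111862 and s≡sin(β/2)=0.993724, N=[2·2·6·1]^{1/2}=4.898979
Admissible k: 1..2 (factorial args all ≥0)
  k=1: (−1)^0·4.8990/(2)·0.1119^3·0.9937^1 = +0.003407
  k=2: (−1)^1·4.8990/(2)·0.1119^1·0.9937^3 = -0.268877
d^2_{0,1}(2.9174) = +0.003407 -0.268877 = -0.265470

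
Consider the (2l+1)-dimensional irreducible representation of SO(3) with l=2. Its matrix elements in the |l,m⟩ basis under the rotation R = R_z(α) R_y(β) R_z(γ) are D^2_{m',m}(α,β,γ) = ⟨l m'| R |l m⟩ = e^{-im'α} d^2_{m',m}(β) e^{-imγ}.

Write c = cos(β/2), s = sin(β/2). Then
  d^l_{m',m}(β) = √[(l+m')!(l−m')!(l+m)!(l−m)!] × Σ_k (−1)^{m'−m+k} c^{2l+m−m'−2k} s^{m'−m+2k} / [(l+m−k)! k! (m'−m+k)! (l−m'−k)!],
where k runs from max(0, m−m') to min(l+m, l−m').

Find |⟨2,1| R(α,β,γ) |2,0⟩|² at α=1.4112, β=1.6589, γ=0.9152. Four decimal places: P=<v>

P=0.0115

First d^2_{1,0}(β=1.6589), then the phase factors e^{-i(1)α} and e^{-i(0)γ}:
c=cos(1.6589/2)=0.675282, s=sin(1.6589/2)=0.737560; N=√[6·1·2·2]=4.898979
k: max(0,(0)−(1))=0 … min(2+(0),2−(1))=1
  k=0: (−1)^1·4.8990/(2)·0.6753^3·0.7376^1 = -0.556324
  k=1: (−1)^2·4.8990/(2)·0.6753^1·0.7376^3 = +0.663671
d^2_{1,0}(1.6589) = -0.556324 +0.663671 = +0.107347
|D^2_{1,0}|² = |d^2_{1,0}(β)|² = (+0.107347)² = 0.011523 (the z-rotation phases have unit modulus)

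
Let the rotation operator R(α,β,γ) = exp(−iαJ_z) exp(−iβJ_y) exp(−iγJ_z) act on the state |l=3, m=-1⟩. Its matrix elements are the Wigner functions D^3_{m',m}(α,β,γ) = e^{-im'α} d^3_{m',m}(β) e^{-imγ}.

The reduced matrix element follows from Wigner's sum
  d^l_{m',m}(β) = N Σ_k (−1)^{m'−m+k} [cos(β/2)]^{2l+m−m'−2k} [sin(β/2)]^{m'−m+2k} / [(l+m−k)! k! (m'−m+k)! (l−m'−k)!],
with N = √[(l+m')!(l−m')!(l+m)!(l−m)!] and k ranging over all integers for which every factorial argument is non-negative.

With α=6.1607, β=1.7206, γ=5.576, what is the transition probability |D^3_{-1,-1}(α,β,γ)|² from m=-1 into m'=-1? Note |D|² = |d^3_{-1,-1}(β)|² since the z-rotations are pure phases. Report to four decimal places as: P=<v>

First d^3_{-1,-1}(β=1.7206), then the phase factors e^{-i(-1)α} and e^{-i(-1)γ}:
c=cos(1.7206/2)=0.652210, s=sin(1.7206/2)=0.758038; N=√[2·24·2·24]=48.000000
k: max(0,(-1)−(-1))=0 … min(3+(-1),3−(-1))=2
  k=0: (−1)^0·48.0000/(48)·0.6522^6·0.7580^0 = +0.076971
  k=1: (−1)^1·48.0000/(6)·0.6522^4·0.7580^2 = -0.831806
  k=2: (−1)^2·48.0000/(8)·0.6522^2·0.7580^4 = +0.842735
d^3_{-1,-1}(1.7206) = +0.076971 -0.831806 +0.842735 = +0.087899
|D^3_{-1,-1}|² = |d^3_{-1,-1}(β)|² = (+0.087899)² = 0.007726 (the z-rotation phases have unit modulus)

P=0.0077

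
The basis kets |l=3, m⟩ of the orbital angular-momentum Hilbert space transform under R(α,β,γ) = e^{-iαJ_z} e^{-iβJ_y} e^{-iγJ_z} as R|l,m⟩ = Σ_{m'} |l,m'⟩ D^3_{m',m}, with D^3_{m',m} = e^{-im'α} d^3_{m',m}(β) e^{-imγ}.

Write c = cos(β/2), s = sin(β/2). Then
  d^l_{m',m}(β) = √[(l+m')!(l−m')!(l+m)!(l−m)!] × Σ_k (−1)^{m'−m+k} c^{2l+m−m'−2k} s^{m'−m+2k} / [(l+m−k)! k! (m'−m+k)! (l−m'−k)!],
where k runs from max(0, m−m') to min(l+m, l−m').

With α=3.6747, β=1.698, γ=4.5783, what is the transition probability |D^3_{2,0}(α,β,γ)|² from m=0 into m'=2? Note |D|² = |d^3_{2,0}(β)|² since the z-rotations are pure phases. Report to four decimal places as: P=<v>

First d^3_{2,0}(β=1.698), then the phase factors e^{-i(2)α} and e^{-i(0)γ}:
Half-angle: c=0.660734, s=0.750620. N=√(120·1·6·6)=65.726707
k∈{0,1} keeps every argument non-negative
  k=0: (−1)^2·65.7267/(12)·0.6607^4·0.7506^2 = +0.588177
  k=1: (−1)^3·65.7267/(12)·0.6607^2·0.7506^4 = -0.759092
d^3_{2,0}(1.698) = +0.588177 -0.759092 = -0.170916
|D^3_{2,0}|² = |d^3_{2,0}(β)|² = (-0.170916)² = 0.029212 (the z-rotation phases have unit modulus)

P=0.0292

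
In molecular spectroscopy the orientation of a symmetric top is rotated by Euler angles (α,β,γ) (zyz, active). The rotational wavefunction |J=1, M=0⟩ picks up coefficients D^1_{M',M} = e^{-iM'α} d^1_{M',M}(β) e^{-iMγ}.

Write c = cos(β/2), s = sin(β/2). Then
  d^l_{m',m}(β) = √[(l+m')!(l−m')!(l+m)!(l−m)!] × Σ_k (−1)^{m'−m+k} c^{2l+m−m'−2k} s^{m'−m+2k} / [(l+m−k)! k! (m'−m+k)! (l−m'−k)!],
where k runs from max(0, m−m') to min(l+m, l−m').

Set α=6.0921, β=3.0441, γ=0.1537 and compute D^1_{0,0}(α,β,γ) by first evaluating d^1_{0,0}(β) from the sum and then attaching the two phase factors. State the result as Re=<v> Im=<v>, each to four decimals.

D^1_{0,0}(6.0921,3.0441,0.1537) = e^{-i·0·6.0921}·d^1_{0,0}(3.0441)·e^{-i·0·0.1537}. Compute d first:
Half-angle: c=0.048727, s=0.998812. N=√(1·1·1·1)=1.000000
k: max(0,(0)−(0))=0 … min(1+(0),1−(0))=1
  k=0: (−1)^0·1.0000/(1)·0.0487^2·0.9988^0 = +0.002374
  k=1: (−1)^1·1.0000/(1)·0.0487^0·0.9988^2 = -0.997626
d^1_{0,0}(3.0441) = +0.002374 -0.997626 = -0.995251
Attach z-rotation phases: D = e^{-i(0)(6.0921)}·(-0.995251)·e^{-i(0)(0.1537)} = -0.995251+0.000000i

Re=-0.9953 Im=0.0000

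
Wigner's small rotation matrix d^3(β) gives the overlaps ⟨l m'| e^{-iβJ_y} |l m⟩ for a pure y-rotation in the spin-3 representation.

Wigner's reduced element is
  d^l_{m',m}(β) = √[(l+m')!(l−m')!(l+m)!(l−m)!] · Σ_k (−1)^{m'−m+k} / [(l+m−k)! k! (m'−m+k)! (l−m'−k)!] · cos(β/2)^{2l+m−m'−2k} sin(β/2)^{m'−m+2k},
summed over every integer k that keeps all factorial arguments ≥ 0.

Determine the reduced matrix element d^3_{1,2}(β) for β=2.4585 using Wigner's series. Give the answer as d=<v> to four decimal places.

d^3_{1,2}(β=2.4585) via Wigner's sum:
Half-angle: c=0.334944, s=0.942238. N=√(24·2·120·1)=75.894664
The bounds max(0,m−m')=1 and min(l+m,l−m')=2 give 2 terms
  k=1: (−1)^0·75.8947/(24)·0.3349^5·0.9422^1 = +0.012561
  k=2: (−1)^1·75.8947/(12)·0.3349^3·0.9422^3 = -0.198806
d^3_{1,2}(2.4585) = +0.012561 -0.198806 = -0.186245

d=-0.1862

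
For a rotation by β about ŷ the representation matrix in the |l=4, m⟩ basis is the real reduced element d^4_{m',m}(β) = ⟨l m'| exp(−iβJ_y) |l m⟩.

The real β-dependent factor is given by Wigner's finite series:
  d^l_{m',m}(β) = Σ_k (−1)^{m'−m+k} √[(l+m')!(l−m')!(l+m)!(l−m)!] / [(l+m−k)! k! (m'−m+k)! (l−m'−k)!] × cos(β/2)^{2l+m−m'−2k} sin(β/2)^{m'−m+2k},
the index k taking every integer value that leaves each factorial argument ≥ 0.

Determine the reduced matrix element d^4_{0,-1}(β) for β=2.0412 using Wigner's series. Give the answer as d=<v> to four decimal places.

d^4_{0,-1}(β=2.0412) via Wigner's sum:
Half-angle: c=0.522855, s=0.852422. N=√(24·24·6·120)=643.987578
Admissible k: 0..3 (factorial args all ≥0)
  k=0: (−1)^1·643.9876/(144)·0.5229^7·0.8524^1 = -0.040723
  k=1: (−1)^2·643.9876/(24)·0.5229^5·0.8524^3 = +0.649433
  k=2: (−1)^3·643.9876/(24)·0.5229^3·0.8524^5 = -1.726164
  k=3: (−1)^4·643.9876/(144)·0.5229^1·0.8524^7 = +0.764677
d^4_{0,-1}(2.0412) = -0.040723 +0.649433 -1.726164 +0.764677 = -0.352776

d=-0.3528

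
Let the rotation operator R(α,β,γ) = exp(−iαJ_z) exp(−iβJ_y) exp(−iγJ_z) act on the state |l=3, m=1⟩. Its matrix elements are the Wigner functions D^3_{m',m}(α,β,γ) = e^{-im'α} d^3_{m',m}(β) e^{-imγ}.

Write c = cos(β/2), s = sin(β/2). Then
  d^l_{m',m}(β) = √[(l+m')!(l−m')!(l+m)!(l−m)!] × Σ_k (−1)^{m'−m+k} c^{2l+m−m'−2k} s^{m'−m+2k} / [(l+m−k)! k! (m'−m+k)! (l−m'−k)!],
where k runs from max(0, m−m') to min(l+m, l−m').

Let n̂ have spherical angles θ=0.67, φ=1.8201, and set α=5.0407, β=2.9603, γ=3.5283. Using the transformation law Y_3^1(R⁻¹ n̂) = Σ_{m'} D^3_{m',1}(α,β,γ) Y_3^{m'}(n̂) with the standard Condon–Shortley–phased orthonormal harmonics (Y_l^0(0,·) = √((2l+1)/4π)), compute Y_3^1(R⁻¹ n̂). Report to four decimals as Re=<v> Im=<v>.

Need the full column D^3_{m',1} for m'=−3..3 at α=5.0407, β=2.9603, γ=3.5283.
cos(β/2)=0.090522, sin(β/2)=0.995894
d^3_{-3,1}: single k=4 term ⇒ +0.031218;  D = +0.017581-0.025797i
d^3_{-2,1}: k∈[3..4] ⇒ +0.004634 -0.280428 = -0.275795;  D = -0.265809-0.073540i
d^3_{-1,1}: k∈[2..4] ⇒ +0.000400 -0.064484 +0.975618 = +0.911533;  D = +0.053200+0.909980i
d^3_{0,1}: k∈[1..3] ⇒ +0.000021 -0.007614 +0.307194 = +0.299601;  D = -0.277477+0.112992i
d^3_{1,1}: k∈[0..2] ⇒ +0.000001 -0.000533 +0.048363 = +0.047831;  D = -0.031359-0.036116i
d^3_{2,1}: k∈[0..1] ⇒ -0.000019 +0.004634 = +0.004615;  D = +0.002323-0.003987i
d^3_{3,1}: single k=0 term ⇒ +0.000258;  D = +0.000253+0.000051i
Y_3^{m'}(θ=0.67,φ=1.8201) and Σ D·Y over m':
  (+0.0176-0.0258i)·(+0.0680+0.0732i)  (-0.2658-0.0735i)·(-0.2713+0.1477i)  (+0.0532+0.9100i)·(-0.1026-0.4030i)  (-0.2775+0.1130i)·(+0.0210+0.0000i)  (-0.0314-0.0361i)·(+0.1026-0.4030i)  (+0.0023-0.0040i)·(-0.2713-0.1477i)  (+0.0003+0.0001i)·(-0.0680+0.0732i)
Y_3^1(R⁻¹ n̂) = +0.422436-0.122512i

Re=0.4224 Im=-0.1225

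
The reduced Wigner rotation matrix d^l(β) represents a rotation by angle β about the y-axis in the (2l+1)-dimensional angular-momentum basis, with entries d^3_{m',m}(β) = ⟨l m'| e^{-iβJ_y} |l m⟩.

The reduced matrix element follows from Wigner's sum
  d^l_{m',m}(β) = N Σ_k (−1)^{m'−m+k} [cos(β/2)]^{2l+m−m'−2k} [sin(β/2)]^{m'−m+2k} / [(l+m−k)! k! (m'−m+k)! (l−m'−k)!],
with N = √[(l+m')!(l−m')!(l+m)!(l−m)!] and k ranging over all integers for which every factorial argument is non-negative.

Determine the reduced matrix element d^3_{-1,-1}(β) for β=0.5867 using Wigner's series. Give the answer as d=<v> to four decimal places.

d^3_{-1,-1}(β=0.5867) via Wigner's sum:
c=cos(0.5867/2)=0.957281, s=sin(0.5867/2)=0.289161; N=√[2·24·2·24]=48.000000
k: max(0,(-1)−(-1))=0 … min(3+(-1),3−(-1))=2
  k=0: (−1)^0·48.0000/(48)·0.9573^6·0.2892^0 = +0.769548
  k=1: (−1)^1·48.0000/(6)·0.9573^4·0.2892^2 = -0.561727
  k=2: (−1)^2·48.0000/(8)·0.9573^2·0.2892^4 = +0.038440
d^3_{-1,-1}(0.5867) = +0.769548 -0.561727 +0.038440 = +0.246260

d=0.2463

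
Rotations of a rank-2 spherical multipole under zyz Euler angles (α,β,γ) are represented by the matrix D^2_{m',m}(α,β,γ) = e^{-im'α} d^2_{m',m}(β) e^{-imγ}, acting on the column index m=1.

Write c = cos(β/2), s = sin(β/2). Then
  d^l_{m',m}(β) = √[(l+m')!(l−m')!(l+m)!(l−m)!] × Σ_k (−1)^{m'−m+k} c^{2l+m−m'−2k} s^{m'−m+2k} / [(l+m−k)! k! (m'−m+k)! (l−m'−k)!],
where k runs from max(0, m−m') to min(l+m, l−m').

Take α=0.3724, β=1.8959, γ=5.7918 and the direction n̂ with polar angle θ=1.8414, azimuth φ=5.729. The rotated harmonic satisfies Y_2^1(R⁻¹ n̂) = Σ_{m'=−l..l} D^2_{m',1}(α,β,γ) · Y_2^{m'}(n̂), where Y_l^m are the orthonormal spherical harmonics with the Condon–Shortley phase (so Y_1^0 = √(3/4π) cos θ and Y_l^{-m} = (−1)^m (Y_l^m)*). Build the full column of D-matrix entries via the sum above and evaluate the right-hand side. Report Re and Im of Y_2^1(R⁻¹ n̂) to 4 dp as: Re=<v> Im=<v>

Need the full column D^2_{m',1} for m'=−2..2 at α=0.3724, β=1.8959, γ=5.7918.
cos(β/2)=0.583349, sin(β/2)=0.812221
d^2_{-2,1}: single k=3 term ⇒ +0.625147;  D = +0.205299+0.590475i
d^2_{-1,1}: k∈[2..3] ⇒ +0.673484 -0.435209 = +0.238276;  D = +0.154775+0.181163i
d^2_{0,1}: k∈[1..2] ⇒ +0.394945 -0.765645 = -0.370701;  D = -0.326839-0.174914i
d^2_{1,1}: k∈[0..1] ⇒ +0.115802 -0.673484 = -0.557683;  D = -0.553740-0.066200i
d^2_{2,1}: single k=0 term ⇒ -0.322471;  D = -0.312172+0.080847i
Y_2^{m'}(θ=1.8414,φ=5.729) and Σ D·Y over m':
  (+0.2053+0.5905i)·(+0.1600+0.3210i)  (+0.1548+0.1812i)·(-0.1692-0.1047i)  (-0.3268-0.1749i)·(-0.2478+0.0000i)  (-0.5537-0.0662i)·(+0.1692-0.1047i)  (-0.3122+0.0808i)·(+0.1600-0.3210i)
Y_2^1(R⁻¹ n̂) = -0.207559+0.316792i

Re=-0.2076 Im=0.3168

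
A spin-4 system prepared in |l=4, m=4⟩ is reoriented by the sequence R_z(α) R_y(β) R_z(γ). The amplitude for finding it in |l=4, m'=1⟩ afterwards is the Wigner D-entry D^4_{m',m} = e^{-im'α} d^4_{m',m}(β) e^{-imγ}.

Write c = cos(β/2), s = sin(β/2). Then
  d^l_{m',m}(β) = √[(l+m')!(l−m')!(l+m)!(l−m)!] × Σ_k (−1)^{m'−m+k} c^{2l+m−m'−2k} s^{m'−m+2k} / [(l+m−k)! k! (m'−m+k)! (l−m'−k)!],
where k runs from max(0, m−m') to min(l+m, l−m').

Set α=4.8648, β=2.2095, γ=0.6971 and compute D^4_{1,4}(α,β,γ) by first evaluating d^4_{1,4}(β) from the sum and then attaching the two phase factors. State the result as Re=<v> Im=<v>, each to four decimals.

Re=0.0195 Im=-0.0958

First d^4_{1,4}(β=2.2095), then the phase factors e^{-i(1)α} and e^{-i(4)γ}:
c=cos(2.2095/2)=0.449358, s=sin(2.2095/2)=0.893352; N=√[120·6·40320·1]=5387.986637
Admissible k: 3..3 (factorial args all ≥0)
  k=3: (−1)^0·5387.9866/(720)·0.4494^5·0.8934^3 = +0.097751
d^4_{1,4}(2.2095) = +0.097751
D = (+0.151822+0.988408i)·(+0.097751)·(-0.938273-0.345895i) = +0.019495-0.095788i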